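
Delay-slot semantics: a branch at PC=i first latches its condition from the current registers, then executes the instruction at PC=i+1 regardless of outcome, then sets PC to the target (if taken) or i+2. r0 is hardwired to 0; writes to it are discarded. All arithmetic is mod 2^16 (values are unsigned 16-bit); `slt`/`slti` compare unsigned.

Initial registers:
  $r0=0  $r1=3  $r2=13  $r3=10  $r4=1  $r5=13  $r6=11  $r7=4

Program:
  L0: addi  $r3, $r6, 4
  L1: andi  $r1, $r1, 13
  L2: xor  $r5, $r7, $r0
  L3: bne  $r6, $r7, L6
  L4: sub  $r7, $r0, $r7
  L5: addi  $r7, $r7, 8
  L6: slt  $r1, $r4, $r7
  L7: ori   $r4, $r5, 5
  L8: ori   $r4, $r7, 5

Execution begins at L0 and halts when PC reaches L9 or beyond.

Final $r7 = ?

  step pc=0: addi  $r3, $r6, 4  regs=(0,3,13,15,1,13,11,4)
  step pc=1: andi  $r1, $r1, 13  regs=(0,1,13,15,1,13,11,4)
  step pc=2: xor  $r5, $r7, $r0  regs=(0,1,13,15,1,4,11,4)
  step pc=3: bne  $r6, $r7, L6  cond=T  regs=(0,1,13,15,1,4,11,4)
  step pc=4: sub  $r7, $r0, $r7  regs=(0,1,13,15,1,4,11,65532)
  step pc=6: slt  $r1, $r4, $r7  regs=(0,1,13,15,1,4,11,65532)
  step pc=7: ori   $r4, $r5, 5  regs=(0,1,13,15,5,4,11,65532)
  step pc=8: ori   $r4, $r7, 5  regs=(0,1,13,15,65533,4,11,65532)

65532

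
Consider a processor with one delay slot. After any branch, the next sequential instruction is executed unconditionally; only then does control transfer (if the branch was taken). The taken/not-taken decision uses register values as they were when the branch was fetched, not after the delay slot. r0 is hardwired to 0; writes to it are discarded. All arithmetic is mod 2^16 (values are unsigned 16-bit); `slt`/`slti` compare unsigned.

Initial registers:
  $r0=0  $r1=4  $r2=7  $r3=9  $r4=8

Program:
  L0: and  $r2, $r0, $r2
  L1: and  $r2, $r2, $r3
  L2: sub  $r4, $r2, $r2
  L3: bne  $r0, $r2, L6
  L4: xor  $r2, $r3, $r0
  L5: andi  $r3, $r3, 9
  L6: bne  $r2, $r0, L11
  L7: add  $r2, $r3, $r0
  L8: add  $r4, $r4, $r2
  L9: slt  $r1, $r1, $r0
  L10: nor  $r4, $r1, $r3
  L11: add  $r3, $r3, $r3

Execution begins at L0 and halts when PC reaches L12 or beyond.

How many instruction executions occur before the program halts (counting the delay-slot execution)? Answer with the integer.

9

[0] and  $r2, $r0, $r2  →  {$r0:0, $r1:4, $r2:0, $r3:9, $r4:8}
[1] and  $r2, $r2, $r3  →  {$r0:0, $r1:4, $r2:0, $r3:9, $r4:8}
[2] sub  $r4, $r2, $r2  →  {$r0:0, $r1:4, $r2:0, $r3:9, $r4:0}
[3] bne  $r0, $r2, L6  →  {$r0:0, $r1:4, $r2:0, $r3:9, $r4:0}  ⟨branch fallthrough⟩
[4] xor  $r2, $r3, $r0  →  {$r0:0, $r1:4, $r2:9, $r3:9, $r4:0}
[5] andi  $r3, $r3, 9  →  {$r0:0, $r1:4, $r2:9, $r3:9, $r4:0}
[6] bne  $r2, $r0, L11  →  {$r0:0, $r1:4, $r2:9, $r3:9, $r4:0}  ⟨branch taken⟩
[7] add  $r2, $r3, $r0  →  {$r0:0, $r1:4, $r2:9, $r3:9, $r4:0}
[11] add  $r3, $r3, $r3  →  {$r0:0, $r1:4, $r2:9, $r3:18, $r4:0}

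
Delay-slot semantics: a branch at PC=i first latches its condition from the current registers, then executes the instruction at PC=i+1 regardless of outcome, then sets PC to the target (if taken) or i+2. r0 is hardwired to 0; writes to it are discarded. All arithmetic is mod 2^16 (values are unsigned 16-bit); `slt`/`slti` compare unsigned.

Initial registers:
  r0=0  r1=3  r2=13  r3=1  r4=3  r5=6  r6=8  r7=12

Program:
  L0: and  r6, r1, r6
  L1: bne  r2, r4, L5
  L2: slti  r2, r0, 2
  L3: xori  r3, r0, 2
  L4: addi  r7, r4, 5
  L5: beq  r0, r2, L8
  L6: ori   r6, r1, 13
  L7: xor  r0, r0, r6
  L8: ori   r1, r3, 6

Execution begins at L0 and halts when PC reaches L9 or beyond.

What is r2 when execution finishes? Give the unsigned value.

1

[0] and  r6, r1, r6  →  {r0:0, r1:3, r2:13, r3:1, r4:3, r5:6, r6:0, r7:12}
[1] bne  r2, r4, L5  →  {r0:0, r1:3, r2:13, r3:1, r4:3, r5:6, r6:0, r7:12}  ⟨branch taken⟩
[2] slti  r2, r0, 2  →  {r0:0, r1:3, r2:1, r3:1, r4:3, r5:6, r6:0, r7:12}
[5] beq  r0, r2, L8  →  {r0:0, r1:3, r2:1, r3:1, r4:3, r5:6, r6:0, r7:12}  ⟨branch fallthrough⟩
[6] ori   r6, r1, 13  →  {r0:0, r1:3, r2:1, r3:1, r4:3, r5:6, r6:15, r7:12}
[7] xor  r0, r0, r6  →  {r0:0, r1:3, r2:1, r3:1, r4:3, r5:6, r6:15, r7:12}
[8] ori   r1, r3, 6  →  {r0:0, r1:7, r2:1, r3:1, r4:3, r5:6, r6:15, r7:12}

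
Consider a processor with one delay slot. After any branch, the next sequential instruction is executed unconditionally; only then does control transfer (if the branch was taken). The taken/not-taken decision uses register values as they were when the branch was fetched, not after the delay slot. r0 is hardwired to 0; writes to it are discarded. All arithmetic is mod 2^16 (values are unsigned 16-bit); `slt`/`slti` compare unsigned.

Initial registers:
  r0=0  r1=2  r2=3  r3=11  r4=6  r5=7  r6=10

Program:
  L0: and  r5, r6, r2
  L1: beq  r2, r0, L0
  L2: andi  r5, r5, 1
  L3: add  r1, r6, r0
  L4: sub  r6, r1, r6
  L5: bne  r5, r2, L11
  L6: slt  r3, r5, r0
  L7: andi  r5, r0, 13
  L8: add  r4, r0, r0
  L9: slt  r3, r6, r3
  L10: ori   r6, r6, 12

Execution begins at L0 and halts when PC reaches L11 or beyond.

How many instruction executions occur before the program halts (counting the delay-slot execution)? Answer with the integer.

  step pc=0: and  r5, r6, r2  regs=(0,2,3,11,6,2,10)
  step pc=1: beq  r2, r0, L0  cond=F  regs=(0,2,3,11,6,2,10)
  step pc=2: andi  r5, r5, 1  regs=(0,2,3,11,6,0,10)
  step pc=3: add  r1, r6, r0  regs=(0,10,3,11,6,0,10)
  step pc=4: sub  r6, r1, r6  regs=(0,10,3,11,6,0,0)
  step pc=5: bne  r5, r2, L11  cond=T  regs=(0,10,3,11,6,0,0)
  step pc=6: slt  r3, r5, r0  regs=(0,10,3,0,6,0,0)

7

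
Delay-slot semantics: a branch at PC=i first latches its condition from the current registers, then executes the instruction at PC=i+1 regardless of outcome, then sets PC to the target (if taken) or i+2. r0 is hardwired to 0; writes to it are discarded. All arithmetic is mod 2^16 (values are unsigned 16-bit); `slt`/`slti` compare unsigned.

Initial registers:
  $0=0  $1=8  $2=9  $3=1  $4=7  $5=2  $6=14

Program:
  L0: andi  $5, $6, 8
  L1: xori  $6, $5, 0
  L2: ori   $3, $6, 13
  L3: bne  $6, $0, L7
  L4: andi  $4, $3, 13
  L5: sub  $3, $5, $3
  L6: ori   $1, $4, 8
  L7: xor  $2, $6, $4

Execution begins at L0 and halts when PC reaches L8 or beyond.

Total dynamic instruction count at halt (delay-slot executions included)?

6

  step pc=0: andi  $5, $6, 8  regs=(0,8,9,1,7,8,14)
  step pc=1: xori  $6, $5, 0  regs=(0,8,9,1,7,8,8)
  step pc=2: ori   $3, $6, 13  regs=(0,8,9,13,7,8,8)
  step pc=3: bne  $6, $0, L7  cond=T  regs=(0,8,9,13,7,8,8)
  step pc=4: andi  $4, $3, 13  regs=(0,8,9,13,13,8,8)
  step pc=7: xor  $2, $6, $4  regs=(0,8,5,13,13,8,8)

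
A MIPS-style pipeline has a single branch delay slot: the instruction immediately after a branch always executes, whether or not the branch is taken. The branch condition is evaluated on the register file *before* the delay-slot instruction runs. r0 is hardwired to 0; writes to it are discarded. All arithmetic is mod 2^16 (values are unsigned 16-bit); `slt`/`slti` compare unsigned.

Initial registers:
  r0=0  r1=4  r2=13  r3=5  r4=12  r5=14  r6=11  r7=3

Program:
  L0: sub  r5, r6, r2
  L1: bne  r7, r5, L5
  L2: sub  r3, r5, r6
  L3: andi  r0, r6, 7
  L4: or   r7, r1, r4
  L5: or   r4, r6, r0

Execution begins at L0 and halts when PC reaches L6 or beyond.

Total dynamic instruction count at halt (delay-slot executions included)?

4

[0] sub  r5, r6, r2  →  {r0:0, r1:4, r2:13, r3:5, r4:12, r5:65534, r6:11, r7:3}
[1] bne  r7, r5, L5  →  {r0:0, r1:4, r2:13, r3:5, r4:12, r5:65534, r6:11, r7:3}  ⟨branch taken⟩
[2] sub  r3, r5, r6  →  {r0:0, r1:4, r2:13, r3:65523, r4:12, r5:65534, r6:11, r7:3}
[5] or   r4, r6, r0  →  {r0:0, r1:4, r2:13, r3:65523, r4:11, r5:65534, r6:11, r7:3}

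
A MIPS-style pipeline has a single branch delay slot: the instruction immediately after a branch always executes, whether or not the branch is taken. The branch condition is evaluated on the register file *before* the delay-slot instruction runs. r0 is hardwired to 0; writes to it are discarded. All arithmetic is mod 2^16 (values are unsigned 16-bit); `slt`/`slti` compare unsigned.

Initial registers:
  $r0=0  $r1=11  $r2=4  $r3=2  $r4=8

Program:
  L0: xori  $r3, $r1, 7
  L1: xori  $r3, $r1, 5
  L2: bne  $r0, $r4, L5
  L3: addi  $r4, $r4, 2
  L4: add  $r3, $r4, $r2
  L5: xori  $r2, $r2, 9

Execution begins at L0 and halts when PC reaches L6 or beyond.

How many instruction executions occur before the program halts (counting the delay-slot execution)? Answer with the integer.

PC=0  xori  $r3, $r1, 7      | $r0=0 $r1=11 $r2=4 $r3=12 $r4=8
PC=1  xori  $r3, $r1, 5      | $r0=0 $r1=11 $r2=4 $r3=14 $r4=8
PC=2  bne  $r0, $r4, L5      | $r0=0 $r1=11 $r2=4 $r3=14 $r4=8  [TAKEN]
PC=3  addi  $r4, $r4, 2      | $r0=0 $r1=11 $r2=4 $r3=14 $r4=10
PC=5  xori  $r2, $r2, 9      | $r0=0 $r1=11 $r2=13 $r3=14 $r4=10

5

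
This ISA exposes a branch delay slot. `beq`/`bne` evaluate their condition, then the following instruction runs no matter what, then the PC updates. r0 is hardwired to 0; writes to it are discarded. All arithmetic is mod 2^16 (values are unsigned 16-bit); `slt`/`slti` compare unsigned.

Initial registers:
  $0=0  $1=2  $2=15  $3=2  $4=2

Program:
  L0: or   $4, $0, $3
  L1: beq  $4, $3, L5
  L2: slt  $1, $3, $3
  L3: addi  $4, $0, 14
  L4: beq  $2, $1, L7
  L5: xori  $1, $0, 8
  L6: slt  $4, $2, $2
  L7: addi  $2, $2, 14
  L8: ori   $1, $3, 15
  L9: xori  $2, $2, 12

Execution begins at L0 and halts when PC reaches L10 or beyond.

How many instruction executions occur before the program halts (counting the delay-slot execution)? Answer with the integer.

8

#0 or   $4, $0, $3 ; 0/2/15/2/2
#1 beq  $4, $3, L5 ; 0/2/15/2/2 ; →target
#2 slt  $1, $3, $3 ; 0/0/15/2/2
#5 xori  $1, $0, 8 ; 0/8/15/2/2
#6 slt  $4, $2, $2 ; 0/8/15/2/0
#7 addi  $2, $2, 14 ; 0/8/29/2/0
#8 ori   $1, $3, 15 ; 0/15/29/2/0
#9 xori  $2, $2, 12 ; 0/15/17/2/0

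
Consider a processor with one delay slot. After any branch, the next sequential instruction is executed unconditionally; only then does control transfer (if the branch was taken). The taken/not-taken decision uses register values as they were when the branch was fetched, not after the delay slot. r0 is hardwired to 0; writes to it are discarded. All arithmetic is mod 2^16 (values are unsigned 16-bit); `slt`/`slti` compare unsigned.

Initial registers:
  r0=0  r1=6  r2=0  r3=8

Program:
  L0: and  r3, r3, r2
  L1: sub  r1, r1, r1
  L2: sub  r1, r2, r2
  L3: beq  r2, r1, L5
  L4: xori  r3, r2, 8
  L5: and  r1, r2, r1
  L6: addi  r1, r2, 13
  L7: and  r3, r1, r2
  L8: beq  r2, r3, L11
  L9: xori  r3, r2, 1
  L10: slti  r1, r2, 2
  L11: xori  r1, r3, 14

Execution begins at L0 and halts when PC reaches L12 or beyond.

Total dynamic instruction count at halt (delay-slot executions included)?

PC=0  and  r3, r3, r2        | r0=0 r1=6 r2=0 r3=0
PC=1  sub  r1, r1, r1        | r0=0 r1=0 r2=0 r3=0
PC=2  sub  r1, r2, r2        | r0=0 r1=0 r2=0 r3=0
PC=3  beq  r2, r1, L5        | r0=0 r1=0 r2=0 r3=0  [TAKEN]
PC=4  xori  r3, r2, 8        | r0=0 r1=0 r2=0 r3=8
PC=5  and  r1, r2, r1        | r0=0 r1=0 r2=0 r3=8
PC=6  addi  r1, r2, 13       | r0=0 r1=13 r2=0 r3=8
PC=7  and  r3, r1, r2        | r0=0 r1=13 r2=0 r3=0
PC=8  beq  r2, r3, L11       | r0=0 r1=13 r2=0 r3=0  [TAKEN]
PC=9  xori  r3, r2, 1        | r0=0 r1=13 r2=0 r3=1
PC=11 xori  r1, r3, 14       | r0=0 r1=15 r2=0 r3=1

11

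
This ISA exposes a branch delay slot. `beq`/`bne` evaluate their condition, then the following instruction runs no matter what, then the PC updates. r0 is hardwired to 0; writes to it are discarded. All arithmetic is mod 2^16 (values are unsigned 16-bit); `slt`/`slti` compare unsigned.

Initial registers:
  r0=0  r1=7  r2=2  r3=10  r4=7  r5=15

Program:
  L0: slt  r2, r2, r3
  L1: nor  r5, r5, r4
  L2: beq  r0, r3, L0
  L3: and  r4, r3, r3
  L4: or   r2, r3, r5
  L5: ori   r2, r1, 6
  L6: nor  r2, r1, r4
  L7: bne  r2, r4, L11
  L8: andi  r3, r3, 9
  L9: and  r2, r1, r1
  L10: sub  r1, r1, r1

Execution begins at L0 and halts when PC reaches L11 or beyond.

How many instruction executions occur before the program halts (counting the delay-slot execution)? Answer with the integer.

9

PC=0  slt  r2, r2, r3        | r0=0 r1=7 r2=1 r3=10 r4=7 r5=15
PC=1  nor  r5, r5, r4        | r0=0 r1=7 r2=1 r3=10 r4=7 r5=65520
PC=2  beq  r0, r3, L0        | r0=0 r1=7 r2=1 r3=10 r4=7 r5=65520  [not taken]
PC=3  and  r4, r3, r3        | r0=0 r1=7 r2=1 r3=10 r4=10 r5=65520
PC=4  or   r2, r3, r5        | r0=0 r1=7 r2=65530 r3=10 r4=10 r5=65520
PC=5  ori   r2, r1, 6        | r0=0 r1=7 r2=7 r3=10 r4=10 r5=65520
PC=6  nor  r2, r1, r4        | r0=0 r1=7 r2=65520 r3=10 r4=10 r5=65520
PC=7  bne  r2, r4, L11       | r0=0 r1=7 r2=65520 r3=10 r4=10 r5=65520  [TAKEN]
PC=8  andi  r3, r3, 9        | r0=0 r1=7 r2=65520 r3=8 r4=10 r5=65520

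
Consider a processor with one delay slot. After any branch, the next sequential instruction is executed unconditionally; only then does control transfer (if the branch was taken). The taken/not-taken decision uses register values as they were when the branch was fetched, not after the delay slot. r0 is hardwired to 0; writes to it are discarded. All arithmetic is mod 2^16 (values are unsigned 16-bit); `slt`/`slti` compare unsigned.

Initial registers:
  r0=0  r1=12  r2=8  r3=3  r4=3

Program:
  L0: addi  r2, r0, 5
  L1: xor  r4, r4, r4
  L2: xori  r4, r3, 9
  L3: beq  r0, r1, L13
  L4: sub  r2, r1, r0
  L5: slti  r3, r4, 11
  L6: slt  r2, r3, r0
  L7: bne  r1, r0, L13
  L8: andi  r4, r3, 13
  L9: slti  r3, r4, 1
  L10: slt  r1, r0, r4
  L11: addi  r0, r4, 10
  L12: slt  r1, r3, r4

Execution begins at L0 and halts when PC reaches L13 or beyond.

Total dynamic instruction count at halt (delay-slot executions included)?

9

[0] addi  r2, r0, 5  →  {r0:0, r1:12, r2:5, r3:3, r4:3}
[1] xor  r4, r4, r4  →  {r0:0, r1:12, r2:5, r3:3, r4:0}
[2] xori  r4, r3, 9  →  {r0:0, r1:12, r2:5, r3:3, r4:10}
[3] beq  r0, r1, L13  →  {r0:0, r1:12, r2:5, r3:3, r4:10}  ⟨branch fallthrough⟩
[4] sub  r2, r1, r0  →  {r0:0, r1:12, r2:12, r3:3, r4:10}
[5] slti  r3, r4, 11  →  {r0:0, r1:12, r2:12, r3:1, r4:10}
[6] slt  r2, r3, r0  →  {r0:0, r1:12, r2:0, r3:1, r4:10}
[7] bne  r1, r0, L13  →  {r0:0, r1:12, r2:0, r3:1, r4:10}  ⟨branch taken⟩
[8] andi  r4, r3, 13  →  {r0:0, r1:12, r2:0, r3:1, r4:1}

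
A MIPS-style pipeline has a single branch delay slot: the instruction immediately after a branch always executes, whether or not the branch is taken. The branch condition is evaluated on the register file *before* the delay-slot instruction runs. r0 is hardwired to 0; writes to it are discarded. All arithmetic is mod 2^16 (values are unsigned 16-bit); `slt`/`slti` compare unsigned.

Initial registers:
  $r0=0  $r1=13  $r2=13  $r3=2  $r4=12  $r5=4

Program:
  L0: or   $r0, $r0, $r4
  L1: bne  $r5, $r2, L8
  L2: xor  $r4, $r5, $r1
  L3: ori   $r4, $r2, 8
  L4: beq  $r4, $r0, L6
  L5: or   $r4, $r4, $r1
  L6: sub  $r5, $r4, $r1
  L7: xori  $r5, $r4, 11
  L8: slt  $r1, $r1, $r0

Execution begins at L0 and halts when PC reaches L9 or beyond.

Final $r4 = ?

9

PC=0  or   $r0, $r0, $r4     | $r0=0 $r1=13 $r2=13 $r3=2 $r4=12 $r5=4
PC=1  bne  $r5, $r2, L8      | $r0=0 $r1=13 $r2=13 $r3=2 $r4=12 $r5=4  [TAKEN]
PC=2  xor  $r4, $r5, $r1     | $r0=0 $r1=13 $r2=13 $r3=2 $r4=9 $r5=4
PC=8  slt  $r1, $r1, $r0     | $r0=0 $r1=0 $r2=13 $r3=2 $r4=9 $r5=4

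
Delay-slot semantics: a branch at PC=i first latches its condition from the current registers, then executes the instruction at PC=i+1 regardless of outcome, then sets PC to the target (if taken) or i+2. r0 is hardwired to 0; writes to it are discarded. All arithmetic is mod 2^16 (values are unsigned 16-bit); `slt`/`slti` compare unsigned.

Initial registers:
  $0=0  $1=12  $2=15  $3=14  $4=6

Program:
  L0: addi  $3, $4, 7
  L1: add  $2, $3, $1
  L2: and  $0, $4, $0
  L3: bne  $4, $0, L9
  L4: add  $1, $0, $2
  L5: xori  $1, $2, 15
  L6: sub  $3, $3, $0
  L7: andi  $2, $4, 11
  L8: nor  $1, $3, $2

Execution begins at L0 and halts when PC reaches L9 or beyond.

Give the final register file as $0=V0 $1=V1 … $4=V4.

$0=0 $1=25 $2=25 $3=13 $4=6

#0 addi  $3, $4, 7 ; 0/12/15/13/6
#1 add  $2, $3, $1 ; 0/12/25/13/6
#2 and  $0, $4, $0 ; 0/12/25/13/6
#3 bne  $4, $0, L9 ; 0/12/25/13/6 ; →target
#4 add  $1, $0, $2 ; 0/25/25/13/6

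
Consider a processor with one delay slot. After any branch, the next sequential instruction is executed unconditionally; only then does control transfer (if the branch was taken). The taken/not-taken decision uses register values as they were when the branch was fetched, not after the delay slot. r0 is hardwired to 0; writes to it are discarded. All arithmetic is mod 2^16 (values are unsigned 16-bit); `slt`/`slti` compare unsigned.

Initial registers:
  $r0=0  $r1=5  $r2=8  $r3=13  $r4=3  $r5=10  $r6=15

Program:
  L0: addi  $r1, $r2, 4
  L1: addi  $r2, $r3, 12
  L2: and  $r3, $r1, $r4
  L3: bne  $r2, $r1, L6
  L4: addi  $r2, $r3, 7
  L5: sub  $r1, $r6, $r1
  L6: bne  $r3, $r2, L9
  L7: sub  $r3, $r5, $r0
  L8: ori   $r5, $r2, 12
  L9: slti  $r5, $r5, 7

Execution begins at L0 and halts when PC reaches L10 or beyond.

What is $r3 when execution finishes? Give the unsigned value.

10

PC=0  addi  $r1, $r2, 4      | $r0=0 $r1=12 $r2=8 $r3=13 $r4=3 $r5=10 $r6=15
PC=1  addi  $r2, $r3, 12     | $r0=0 $r1=12 $r2=25 $r3=13 $r4=3 $r5=10 $r6=15
PC=2  and  $r3, $r1, $r4     | $r0=0 $r1=12 $r2=25 $r3=0 $r4=3 $r5=10 $r6=15
PC=3  bne  $r2, $r1, L6      | $r0=0 $r1=12 $r2=25 $r3=0 $r4=3 $r5=10 $r6=15  [TAKEN]
PC=4  addi  $r2, $r3, 7      | $r0=0 $r1=12 $r2=7 $r3=0 $r4=3 $r5=10 $r6=15
PC=6  bne  $r3, $r2, L9      | $r0=0 $r1=12 $r2=7 $r3=0 $r4=3 $r5=10 $r6=15  [TAKEN]
PC=7  sub  $r3, $r5, $r0     | $r0=0 $r1=12 $r2=7 $r3=10 $r4=3 $r5=10 $r6=15
PC=9  slti  $r5, $r5, 7      | $r0=0 $r1=12 $r2=7 $r3=10 $r4=3 $r5=0 $r6=15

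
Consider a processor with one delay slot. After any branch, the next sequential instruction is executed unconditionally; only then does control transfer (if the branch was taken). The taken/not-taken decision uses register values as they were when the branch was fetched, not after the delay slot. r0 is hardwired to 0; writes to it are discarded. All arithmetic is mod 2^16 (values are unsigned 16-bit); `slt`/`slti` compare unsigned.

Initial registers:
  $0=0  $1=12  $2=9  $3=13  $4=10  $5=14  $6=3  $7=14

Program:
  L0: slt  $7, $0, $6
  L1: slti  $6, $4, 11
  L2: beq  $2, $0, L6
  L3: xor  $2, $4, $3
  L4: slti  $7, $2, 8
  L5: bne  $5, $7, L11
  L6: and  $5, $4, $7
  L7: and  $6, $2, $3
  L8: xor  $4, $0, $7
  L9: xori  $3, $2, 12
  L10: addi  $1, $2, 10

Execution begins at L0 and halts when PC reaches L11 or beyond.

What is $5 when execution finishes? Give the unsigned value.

0

[0] slt  $7, $0, $6  →  {$0:0, $1:12, $2:9, $3:13, $4:10, $5:14, $6:3, $7:1}
[1] slti  $6, $4, 11  →  {$0:0, $1:12, $2:9, $3:13, $4:10, $5:14, $6:1, $7:1}
[2] beq  $2, $0, L6  →  {$0:0, $1:12, $2:9, $3:13, $4:10, $5:14, $6:1, $7:1}  ⟨branch fallthrough⟩
[3] xor  $2, $4, $3  →  {$0:0, $1:12, $2:7, $3:13, $4:10, $5:14, $6:1, $7:1}
[4] slti  $7, $2, 8  →  {$0:0, $1:12, $2:7, $3:13, $4:10, $5:14, $6:1, $7:1}
[5] bne  $5, $7, L11  →  {$0:0, $1:12, $2:7, $3:13, $4:10, $5:14, $6:1, $7:1}  ⟨branch taken⟩
[6] and  $5, $4, $7  →  {$0:0, $1:12, $2:7, $3:13, $4:10, $5:0, $6:1, $7:1}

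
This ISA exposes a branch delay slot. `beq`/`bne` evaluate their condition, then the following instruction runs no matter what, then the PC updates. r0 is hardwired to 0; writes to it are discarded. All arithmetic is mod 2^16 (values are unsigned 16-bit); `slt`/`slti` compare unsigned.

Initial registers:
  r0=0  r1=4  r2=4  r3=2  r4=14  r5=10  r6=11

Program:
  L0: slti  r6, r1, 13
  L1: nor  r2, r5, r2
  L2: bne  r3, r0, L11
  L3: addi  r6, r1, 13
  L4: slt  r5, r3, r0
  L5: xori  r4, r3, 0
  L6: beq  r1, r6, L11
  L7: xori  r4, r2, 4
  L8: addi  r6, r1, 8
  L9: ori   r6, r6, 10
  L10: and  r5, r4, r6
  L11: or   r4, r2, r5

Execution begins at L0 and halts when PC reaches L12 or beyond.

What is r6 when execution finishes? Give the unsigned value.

17

PC=0  slti  r6, r1, 13       | r0=0 r1=4 r2=4 r3=2 r4=14 r5=10 r6=1
PC=1  nor  r2, r5, r2        | r0=0 r1=4 r2=65521 r3=2 r4=14 r5=10 r6=1
PC=2  bne  r3, r0, L11       | r0=0 r1=4 r2=65521 r3=2 r4=14 r5=10 r6=1  [TAKEN]
PC=3  addi  r6, r1, 13       | r0=0 r1=4 r2=65521 r3=2 r4=14 r5=10 r6=17
PC=11 or   r4, r2, r5        | r0=0 r1=4 r2=65521 r3=2 r4=65531 r5=10 r6=17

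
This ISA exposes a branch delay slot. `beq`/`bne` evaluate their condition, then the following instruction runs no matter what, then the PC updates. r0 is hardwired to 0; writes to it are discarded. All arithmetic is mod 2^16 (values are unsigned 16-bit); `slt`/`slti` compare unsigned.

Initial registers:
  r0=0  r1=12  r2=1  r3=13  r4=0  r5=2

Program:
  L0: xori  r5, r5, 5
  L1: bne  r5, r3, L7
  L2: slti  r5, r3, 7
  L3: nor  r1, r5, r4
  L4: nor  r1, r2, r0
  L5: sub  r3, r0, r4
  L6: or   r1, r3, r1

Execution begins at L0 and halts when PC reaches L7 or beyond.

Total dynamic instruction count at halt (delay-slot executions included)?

3

  step pc=0: xori  r5, r5, 5  regs=(0,12,1,13,0,7)
  step pc=1: bne  r5, r3, L7  cond=T  regs=(0,12,1,13,0,7)
  step pc=2: slti  r5, r3, 7  regs=(0,12,1,13,0,0)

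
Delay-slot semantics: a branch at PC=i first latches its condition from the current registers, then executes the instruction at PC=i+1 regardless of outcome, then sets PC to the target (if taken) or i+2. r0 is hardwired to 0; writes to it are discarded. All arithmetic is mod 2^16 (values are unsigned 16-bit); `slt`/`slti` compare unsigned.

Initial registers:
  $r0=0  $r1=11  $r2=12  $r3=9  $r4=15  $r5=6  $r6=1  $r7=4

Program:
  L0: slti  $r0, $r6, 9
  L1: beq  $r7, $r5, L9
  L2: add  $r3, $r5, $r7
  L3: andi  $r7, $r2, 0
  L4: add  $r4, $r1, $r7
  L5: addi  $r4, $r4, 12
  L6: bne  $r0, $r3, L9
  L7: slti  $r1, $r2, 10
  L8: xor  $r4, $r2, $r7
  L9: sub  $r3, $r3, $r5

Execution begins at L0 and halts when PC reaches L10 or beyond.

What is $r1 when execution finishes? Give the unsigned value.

0

#0 slti  $r0, $r6, 9 ; 0/11/12/9/15/6/1/4
#1 beq  $r7, $r5, L9 ; 0/11/12/9/15/6/1/4 ; →fallthru
#2 add  $r3, $r5, $r7 ; 0/11/12/10/15/6/1/4
#3 andi  $r7, $r2, 0 ; 0/11/12/10/15/6/1/0
#4 add  $r4, $r1, $r7 ; 0/11/12/10/11/6/1/0
#5 addi  $r4, $r4, 12 ; 0/11/12/10/23/6/1/0
#6 bne  $r0, $r3, L9 ; 0/11/12/10/23/6/1/0 ; →target
#7 slti  $r1, $r2, 10 ; 0/0/12/10/23/6/1/0
#9 sub  $r3, $r3, $r5 ; 0/0/12/4/23/6/1/0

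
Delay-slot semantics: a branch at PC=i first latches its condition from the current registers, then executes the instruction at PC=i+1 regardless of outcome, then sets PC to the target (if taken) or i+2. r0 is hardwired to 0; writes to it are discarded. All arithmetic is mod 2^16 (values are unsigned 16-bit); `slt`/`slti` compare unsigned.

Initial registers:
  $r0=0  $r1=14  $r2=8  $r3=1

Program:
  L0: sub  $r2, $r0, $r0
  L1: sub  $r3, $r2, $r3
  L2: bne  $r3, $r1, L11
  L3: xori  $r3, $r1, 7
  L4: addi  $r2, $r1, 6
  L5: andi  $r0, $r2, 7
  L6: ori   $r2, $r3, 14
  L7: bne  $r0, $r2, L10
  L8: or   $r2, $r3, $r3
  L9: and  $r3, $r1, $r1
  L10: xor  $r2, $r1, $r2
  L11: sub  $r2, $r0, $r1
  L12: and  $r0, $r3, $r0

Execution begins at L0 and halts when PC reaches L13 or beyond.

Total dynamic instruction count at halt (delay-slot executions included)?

6

#0 sub  $r2, $r0, $r0 ; 0/14/0/1
#1 sub  $r3, $r2, $r3 ; 0/14/0/65535
#2 bne  $r3, $r1, L11 ; 0/14/0/65535 ; →target
#3 xori  $r3, $r1, 7 ; 0/14/0/9
#11 sub  $r2, $r0, $r1 ; 0/14/65522/9
#12 and  $r0, $r3, $r0 ; 0/14/65522/9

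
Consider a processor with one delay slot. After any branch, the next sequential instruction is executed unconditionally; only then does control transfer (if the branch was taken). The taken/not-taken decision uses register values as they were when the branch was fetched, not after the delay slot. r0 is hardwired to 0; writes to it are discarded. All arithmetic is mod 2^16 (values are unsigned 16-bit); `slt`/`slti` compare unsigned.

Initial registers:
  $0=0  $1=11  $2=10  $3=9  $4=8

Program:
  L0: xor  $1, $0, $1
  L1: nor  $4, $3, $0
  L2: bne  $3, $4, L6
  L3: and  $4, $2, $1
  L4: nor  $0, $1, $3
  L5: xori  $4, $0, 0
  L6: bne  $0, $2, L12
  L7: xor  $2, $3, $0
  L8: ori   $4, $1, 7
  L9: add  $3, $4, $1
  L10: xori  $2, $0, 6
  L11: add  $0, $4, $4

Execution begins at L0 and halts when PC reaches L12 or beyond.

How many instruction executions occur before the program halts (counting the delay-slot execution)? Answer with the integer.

6

#0 xor  $1, $0, $1 ; 0/11/10/9/8
#1 nor  $4, $3, $0 ; 0/11/10/9/65526
#2 bne  $3, $4, L6 ; 0/11/10/9/65526 ; →target
#3 and  $4, $2, $1 ; 0/11/10/9/10
#6 bne  $0, $2, L12 ; 0/11/10/9/10 ; →target
#7 xor  $2, $3, $0 ; 0/11/9/9/10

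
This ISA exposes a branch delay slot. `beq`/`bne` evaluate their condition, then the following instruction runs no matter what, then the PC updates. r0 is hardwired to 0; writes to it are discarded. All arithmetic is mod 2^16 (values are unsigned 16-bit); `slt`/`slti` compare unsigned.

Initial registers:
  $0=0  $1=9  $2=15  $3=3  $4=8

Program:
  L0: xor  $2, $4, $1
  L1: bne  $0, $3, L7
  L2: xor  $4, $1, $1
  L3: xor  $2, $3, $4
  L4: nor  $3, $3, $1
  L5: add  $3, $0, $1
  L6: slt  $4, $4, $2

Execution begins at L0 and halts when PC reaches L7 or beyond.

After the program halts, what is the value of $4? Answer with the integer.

0

  step pc=0: xor  $2, $4, $1  regs=(0,9,1,3,8)
  step pc=1: bne  $0, $3, L7  cond=T  regs=(0,9,1,3,8)
  step pc=2: xor  $4, $1, $1  regs=(0,9,1,3,0)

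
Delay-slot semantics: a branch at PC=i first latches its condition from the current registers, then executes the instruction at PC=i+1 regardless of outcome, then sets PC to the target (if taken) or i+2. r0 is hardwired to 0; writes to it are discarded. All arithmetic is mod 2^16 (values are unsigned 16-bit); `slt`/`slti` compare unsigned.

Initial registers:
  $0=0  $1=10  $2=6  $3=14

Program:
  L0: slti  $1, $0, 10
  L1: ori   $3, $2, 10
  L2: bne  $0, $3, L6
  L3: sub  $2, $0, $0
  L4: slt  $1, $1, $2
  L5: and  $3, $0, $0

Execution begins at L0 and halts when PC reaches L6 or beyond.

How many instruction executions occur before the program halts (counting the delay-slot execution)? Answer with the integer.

4

PC=0  slti  $1, $0, 10       | $0=0 $1=1 $2=6 $3=14
PC=1  ori   $3, $2, 10       | $0=0 $1=1 $2=6 $3=14
PC=2  bne  $0, $3, L6        | $0=0 $1=1 $2=6 $3=14  [TAKEN]
PC=3  sub  $2, $0, $0        | $0=0 $1=1 $2=0 $3=14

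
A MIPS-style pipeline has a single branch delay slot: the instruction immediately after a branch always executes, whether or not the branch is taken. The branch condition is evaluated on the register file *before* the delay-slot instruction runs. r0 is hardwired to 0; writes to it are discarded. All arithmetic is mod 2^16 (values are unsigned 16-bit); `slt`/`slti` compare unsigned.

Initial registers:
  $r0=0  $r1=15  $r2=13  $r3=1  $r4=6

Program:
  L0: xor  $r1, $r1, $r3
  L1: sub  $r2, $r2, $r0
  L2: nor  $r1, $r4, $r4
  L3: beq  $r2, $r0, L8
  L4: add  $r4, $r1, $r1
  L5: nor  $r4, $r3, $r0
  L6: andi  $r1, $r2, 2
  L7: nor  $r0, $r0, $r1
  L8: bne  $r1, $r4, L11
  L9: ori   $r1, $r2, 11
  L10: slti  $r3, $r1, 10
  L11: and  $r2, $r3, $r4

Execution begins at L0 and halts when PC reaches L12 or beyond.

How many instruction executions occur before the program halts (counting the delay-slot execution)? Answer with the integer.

PC=0  xor  $r1, $r1, $r3     | $r0=0 $r1=14 $r2=13 $r3=1 $r4=6
PC=1  sub  $r2, $r2, $r0     | $r0=0 $r1=14 $r2=13 $r3=1 $r4=6
PC=2  nor  $r1, $r4, $r4     | $r0=0 $r1=65529 $r2=13 $r3=1 $r4=6
PC=3  beq  $r2, $r0, L8      | $r0=0 $r1=65529 $r2=13 $r3=1 $r4=6  [not taken]
PC=4  add  $r4, $r1, $r1     | $r0=0 $r1=65529 $r2=13 $r3=1 $r4=65522
PC=5  nor  $r4, $r3, $r0     | $r0=0 $r1=65529 $r2=13 $r3=1 $r4=65534
PC=6  andi  $r1, $r2, 2      | $r0=0 $r1=0 $r2=13 $r3=1 $r4=65534
PC=7  nor  $r0, $r0, $r1     | $r0=0 $r1=0 $r2=13 $r3=1 $r4=65534
PC=8  bne  $r1, $r4, L11     | $r0=0 $r1=0 $r2=13 $r3=1 $r4=65534  [TAKEN]
PC=9  ori   $r1, $r2, 11     | $r0=0 $r1=15 $r2=13 $r3=1 $r4=65534
PC=11 and  $r2, $r3, $r4     | $r0=0 $r1=15 $r2=0 $r3=1 $r4=65534

11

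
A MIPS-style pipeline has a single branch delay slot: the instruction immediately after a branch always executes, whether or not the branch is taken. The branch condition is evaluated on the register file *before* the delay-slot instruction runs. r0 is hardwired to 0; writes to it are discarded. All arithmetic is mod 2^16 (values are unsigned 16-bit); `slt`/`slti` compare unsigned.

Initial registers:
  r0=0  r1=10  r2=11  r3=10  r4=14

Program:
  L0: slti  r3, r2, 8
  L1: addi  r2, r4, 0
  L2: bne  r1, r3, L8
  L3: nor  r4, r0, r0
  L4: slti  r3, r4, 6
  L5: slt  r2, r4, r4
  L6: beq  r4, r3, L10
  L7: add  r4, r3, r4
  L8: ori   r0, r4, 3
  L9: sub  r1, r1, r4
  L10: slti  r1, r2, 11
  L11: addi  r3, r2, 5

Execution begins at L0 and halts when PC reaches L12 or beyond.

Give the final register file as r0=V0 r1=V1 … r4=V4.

#0 slti  r3, r2, 8 ; 0/10/11/0/14
#1 addi  r2, r4, 0 ; 0/10/14/0/14
#2 bne  r1, r3, L8 ; 0/10/14/0/14 ; →target
#3 nor  r4, r0, r0 ; 0/10/14/0/65535
#8 ori   r0, r4, 3 ; 0/10/14/0/65535
#9 sub  r1, r1, r4 ; 0/11/14/0/65535
#10 slti  r1, r2, 11 ; 0/0/14/0/65535
#11 addi  r3, r2, 5 ; 0/0/14/19/65535

r0=0 r1=0 r2=14 r3=19 r4=65535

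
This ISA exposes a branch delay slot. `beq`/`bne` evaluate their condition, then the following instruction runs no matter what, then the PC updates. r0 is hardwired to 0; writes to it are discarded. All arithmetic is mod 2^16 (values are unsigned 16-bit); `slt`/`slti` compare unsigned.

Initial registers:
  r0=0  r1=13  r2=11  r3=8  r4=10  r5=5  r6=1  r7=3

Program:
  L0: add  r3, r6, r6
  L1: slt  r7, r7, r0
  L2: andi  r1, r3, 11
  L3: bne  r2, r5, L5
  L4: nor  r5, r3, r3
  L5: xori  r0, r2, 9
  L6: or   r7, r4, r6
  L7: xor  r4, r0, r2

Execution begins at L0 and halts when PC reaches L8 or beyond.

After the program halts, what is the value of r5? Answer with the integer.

  step pc=0: add  r3, r6, r6  regs=(0,13,11,2,10,5,1,3)
  step pc=1: slt  r7, r7, r0  regs=(0,13,11,2,10,5,1,0)
  step pc=2: andi  r1, r3, 11  regs=(0,2,11,2,10,5,1,0)
  step pc=3: bne  r2, r5, L5  cond=T  regs=(0,2,11,2,10,5,1,0)
  step pc=4: nor  r5, r3, r3  regs=(0,2,11,2,10,65533,1,0)
  step pc=5: xori  r0, r2, 9  regs=(0,2,11,2,10,65533,1,0)
  step pc=6: or   r7, r4, r6  regs=(0,2,11,2,10,65533,1,11)
  step pc=7: xor  r4, r0, r2  regs=(0,2,11,2,11,65533,1,11)

65533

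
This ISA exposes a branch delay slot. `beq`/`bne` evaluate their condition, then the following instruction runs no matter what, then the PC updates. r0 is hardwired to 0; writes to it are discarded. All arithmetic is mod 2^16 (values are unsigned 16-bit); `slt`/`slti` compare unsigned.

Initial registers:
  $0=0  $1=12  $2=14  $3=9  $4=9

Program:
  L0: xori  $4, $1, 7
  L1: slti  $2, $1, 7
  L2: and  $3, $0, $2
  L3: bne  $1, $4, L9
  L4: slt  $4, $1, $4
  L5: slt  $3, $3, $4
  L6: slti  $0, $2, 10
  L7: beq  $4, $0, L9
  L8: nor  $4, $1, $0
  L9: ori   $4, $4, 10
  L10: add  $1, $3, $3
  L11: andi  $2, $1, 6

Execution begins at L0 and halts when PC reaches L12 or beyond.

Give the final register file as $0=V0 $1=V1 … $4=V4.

PC=0  xori  $4, $1, 7        | $0=0 $1=12 $2=14 $3=9 $4=11
PC=1  slti  $2, $1, 7        | $0=0 $1=12 $2=0 $3=9 $4=11
PC=2  and  $3, $0, $2        | $0=0 $1=12 $2=0 $3=0 $4=11
PC=3  bne  $1, $4, L9        | $0=0 $1=12 $2=0 $3=0 $4=11  [TAKEN]
PC=4  slt  $4, $1, $4        | $0=0 $1=12 $2=0 $3=0 $4=0
PC=9  ori   $4, $4, 10       | $0=0 $1=12 $2=0 $3=0 $4=10
PC=10 add  $1, $3, $3        | $0=0 $1=0 $2=0 $3=0 $4=10
PC=11 andi  $2, $1, 6        | $0=0 $1=0 $2=0 $3=0 $4=10

$0=0 $1=0 $2=0 $3=0 $4=10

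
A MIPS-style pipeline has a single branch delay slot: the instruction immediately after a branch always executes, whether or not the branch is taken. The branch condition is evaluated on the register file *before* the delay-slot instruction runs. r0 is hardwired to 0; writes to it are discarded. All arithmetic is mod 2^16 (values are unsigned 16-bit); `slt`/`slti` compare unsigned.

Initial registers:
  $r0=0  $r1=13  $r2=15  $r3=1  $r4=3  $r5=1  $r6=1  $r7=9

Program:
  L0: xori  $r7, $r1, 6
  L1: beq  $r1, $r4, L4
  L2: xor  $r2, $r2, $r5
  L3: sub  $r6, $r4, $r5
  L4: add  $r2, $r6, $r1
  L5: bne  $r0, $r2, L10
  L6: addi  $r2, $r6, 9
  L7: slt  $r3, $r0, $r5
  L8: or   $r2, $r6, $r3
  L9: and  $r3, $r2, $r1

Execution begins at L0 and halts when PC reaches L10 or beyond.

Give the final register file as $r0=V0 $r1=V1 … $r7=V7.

#0 xori  $r7, $r1, 6 ; 0/13/15/1/3/1/1/11
#1 beq  $r1, $r4, L4 ; 0/13/15/1/3/1/1/11 ; →fallthru
#2 xor  $r2, $r2, $r5 ; 0/13/14/1/3/1/1/11
#3 sub  $r6, $r4, $r5 ; 0/13/14/1/3/1/2/11
#4 add  $r2, $r6, $r1 ; 0/13/15/1/3/1/2/11
#5 bne  $r0, $r2, L10 ; 0/13/15/1/3/1/2/11 ; →target
#6 addi  $r2, $r6, 9 ; 0/13/11/1/3/1/2/11

$r0=0 $r1=13 $r2=11 $r3=1 $r4=3 $r5=1 $r6=2 $r7=11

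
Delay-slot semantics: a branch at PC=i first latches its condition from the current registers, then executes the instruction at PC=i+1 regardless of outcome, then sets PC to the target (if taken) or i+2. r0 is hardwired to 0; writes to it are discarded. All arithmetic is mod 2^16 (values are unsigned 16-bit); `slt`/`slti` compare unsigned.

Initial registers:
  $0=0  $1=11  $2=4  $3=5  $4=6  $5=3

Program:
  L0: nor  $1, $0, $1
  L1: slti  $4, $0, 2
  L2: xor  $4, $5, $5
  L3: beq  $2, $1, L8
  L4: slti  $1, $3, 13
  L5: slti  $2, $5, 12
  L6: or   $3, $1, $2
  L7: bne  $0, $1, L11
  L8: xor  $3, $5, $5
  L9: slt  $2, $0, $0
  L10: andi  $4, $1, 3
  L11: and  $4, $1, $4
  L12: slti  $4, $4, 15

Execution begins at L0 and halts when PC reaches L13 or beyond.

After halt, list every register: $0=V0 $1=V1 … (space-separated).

$0=0 $1=1 $2=1 $3=0 $4=1 $5=3

#0 nor  $1, $0, $1 ; 0/65524/4/5/6/3
#1 slti  $4, $0, 2 ; 0/65524/4/5/1/3
#2 xor  $4, $5, $5 ; 0/65524/4/5/0/3
#3 beq  $2, $1, L8 ; 0/65524/4/5/0/3 ; →fallthru
#4 slti  $1, $3, 13 ; 0/1/4/5/0/3
#5 slti  $2, $5, 12 ; 0/1/1/5/0/3
#6 or   $3, $1, $2 ; 0/1/1/1/0/3
#7 bne  $0, $1, L11 ; 0/1/1/1/0/3 ; →target
#8 xor  $3, $5, $5 ; 0/1/1/0/0/3
#11 and  $4, $1, $4 ; 0/1/1/0/0/3
#12 slti  $4, $4, 15 ; 0/1/1/0/1/3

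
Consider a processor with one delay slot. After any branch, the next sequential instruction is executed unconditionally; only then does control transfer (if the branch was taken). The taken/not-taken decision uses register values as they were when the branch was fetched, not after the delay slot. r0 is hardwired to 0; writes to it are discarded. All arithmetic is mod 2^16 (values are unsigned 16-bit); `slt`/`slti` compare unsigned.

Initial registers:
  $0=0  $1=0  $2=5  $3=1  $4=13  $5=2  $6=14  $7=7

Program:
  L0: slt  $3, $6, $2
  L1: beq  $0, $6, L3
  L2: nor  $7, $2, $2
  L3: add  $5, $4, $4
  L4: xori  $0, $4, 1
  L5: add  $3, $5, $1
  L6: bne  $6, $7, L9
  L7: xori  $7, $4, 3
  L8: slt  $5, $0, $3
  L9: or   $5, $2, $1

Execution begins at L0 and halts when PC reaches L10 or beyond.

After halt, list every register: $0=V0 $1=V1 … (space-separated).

$0=0 $1=0 $2=5 $3=26 $4=13 $5=5 $6=14 $7=14

  step pc=0: slt  $3, $6, $2  regs=(0,0,5,0,13,2,14,7)
  step pc=1: beq  $0, $6, L3  cond=F  regs=(0,0,5,0,13,2,14,7)
  step pc=2: nor  $7, $2, $2  regs=(0,0,5,0,13,2,14,65530)
  step pc=3: add  $5, $4, $4  regs=(0,0,5,0,13,26,14,65530)
  step pc=4: xori  $0, $4, 1  regs=(0,0,5,0,13,26,14,65530)
  step pc=5: add  $3, $5, $1  regs=(0,0,5,26,13,26,14,65530)
  step pc=6: bne  $6, $7, L9  cond=T  regs=(0,0,5,26,13,26,14,65530)
  step pc=7: xori  $7, $4, 3  regs=(0,0,5,26,13,26,14,14)
  step pc=9: or   $5, $2, $1  regs=(0,0,5,26,13,5,14,14)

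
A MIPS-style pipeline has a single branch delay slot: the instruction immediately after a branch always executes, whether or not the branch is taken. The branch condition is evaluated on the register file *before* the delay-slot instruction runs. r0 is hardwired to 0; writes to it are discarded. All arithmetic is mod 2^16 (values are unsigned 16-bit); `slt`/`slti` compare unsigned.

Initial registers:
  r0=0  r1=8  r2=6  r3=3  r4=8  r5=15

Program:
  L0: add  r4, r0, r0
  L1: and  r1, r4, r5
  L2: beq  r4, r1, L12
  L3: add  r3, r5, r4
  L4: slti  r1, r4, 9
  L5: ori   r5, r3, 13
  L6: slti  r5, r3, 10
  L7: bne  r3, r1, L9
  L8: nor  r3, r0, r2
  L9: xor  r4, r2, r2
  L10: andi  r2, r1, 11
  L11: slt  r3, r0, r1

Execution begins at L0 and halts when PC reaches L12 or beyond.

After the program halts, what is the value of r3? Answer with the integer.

15

[0] add  r4, r0, r0  →  {r0:0, r1:8, r2:6, r3:3, r4:0, r5:15}
[1] and  r1, r4, r5  →  {r0:0, r1:0, r2:6, r3:3, r4:0, r5:15}
[2] beq  r4, r1, L12  →  {r0:0, r1:0, r2:6, r3:3, r4:0, r5:15}  ⟨branch taken⟩
[3] add  r3, r5, r4  →  {r0:0, r1:0, r2:6, r3:15, r4:0, r5:15}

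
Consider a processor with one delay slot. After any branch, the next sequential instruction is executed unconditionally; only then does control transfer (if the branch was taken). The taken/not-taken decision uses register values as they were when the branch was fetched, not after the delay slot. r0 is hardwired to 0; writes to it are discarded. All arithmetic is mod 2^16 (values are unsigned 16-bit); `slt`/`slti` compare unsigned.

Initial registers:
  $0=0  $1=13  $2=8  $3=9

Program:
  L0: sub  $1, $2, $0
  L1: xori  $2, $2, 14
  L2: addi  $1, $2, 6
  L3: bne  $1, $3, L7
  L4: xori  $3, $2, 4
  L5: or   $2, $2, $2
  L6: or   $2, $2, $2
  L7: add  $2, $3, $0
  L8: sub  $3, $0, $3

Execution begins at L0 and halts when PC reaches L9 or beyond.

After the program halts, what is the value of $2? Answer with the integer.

PC=0  sub  $1, $2, $0        | $0=0 $1=8 $2=8 $3=9
PC=1  xori  $2, $2, 14       | $0=0 $1=8 $2=6 $3=9
PC=2  addi  $1, $2, 6        | $0=0 $1=12 $2=6 $3=9
PC=3  bne  $1, $3, L7        | $0=0 $1=12 $2=6 $3=9  [TAKEN]
PC=4  xori  $3, $2, 4        | $0=0 $1=12 $2=6 $3=2
PC=7  add  $2, $3, $0        | $0=0 $1=12 $2=2 $3=2
PC=8  sub  $3, $0, $3        | $0=0 $1=12 $2=2 $3=65534

2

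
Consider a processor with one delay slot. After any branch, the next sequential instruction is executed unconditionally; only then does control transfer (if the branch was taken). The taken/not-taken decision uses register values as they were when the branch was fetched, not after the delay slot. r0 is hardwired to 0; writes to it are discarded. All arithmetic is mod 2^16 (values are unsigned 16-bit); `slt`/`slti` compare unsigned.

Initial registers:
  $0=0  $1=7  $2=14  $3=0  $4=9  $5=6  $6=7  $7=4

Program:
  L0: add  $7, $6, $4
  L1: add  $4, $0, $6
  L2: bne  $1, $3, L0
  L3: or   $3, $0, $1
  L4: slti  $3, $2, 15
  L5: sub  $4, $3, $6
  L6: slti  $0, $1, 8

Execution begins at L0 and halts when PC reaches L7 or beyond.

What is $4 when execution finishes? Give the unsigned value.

65530

PC=0  add  $7, $6, $4        | $0=0 $1=7 $2=14 $3=0 $4=9 $5=6 $6=7 $7=16
PC=1  add  $4, $0, $6        | $0=0 $1=7 $2=14 $3=0 $4=7 $5=6 $6=7 $7=16
PC=2  bne  $1, $3, L0        | $0=0 $1=7 $2=14 $3=0 $4=7 $5=6 $6=7 $7=16  [TAKEN]
PC=3  or   $3, $0, $1        | $0=0 $1=7 $2=14 $3=7 $4=7 $5=6 $6=7 $7=16
PC=0  add  $7, $6, $4        | $0=0 $1=7 $2=14 $3=7 $4=7 $5=6 $6=7 $7=14
PC=1  add  $4, $0, $6        | $0=0 $1=7 $2=14 $3=7 $4=7 $5=6 $6=7 $7=14
PC=2  bne  $1, $3, L0        | $0=0 $1=7 $2=14 $3=7 $4=7 $5=6 $6=7 $7=14  [not taken]
PC=3  or   $3, $0, $1        | $0=0 $1=7 $2=14 $3=7 $4=7 $5=6 $6=7 $7=14
PC=4  slti  $3, $2, 15       | $0=0 $1=7 $2=14 $3=1 $4=7 $5=6 $6=7 $7=14
PC=5  sub  $4, $3, $6        | $0=0 $1=7 $2=14 $3=1 $4=65530 $5=6 $6=7 $7=14
PC=6  slti  $0, $1, 8        | $0=0 $1=7 $2=14 $3=1 $4=65530 $5=6 $6=7 $7=14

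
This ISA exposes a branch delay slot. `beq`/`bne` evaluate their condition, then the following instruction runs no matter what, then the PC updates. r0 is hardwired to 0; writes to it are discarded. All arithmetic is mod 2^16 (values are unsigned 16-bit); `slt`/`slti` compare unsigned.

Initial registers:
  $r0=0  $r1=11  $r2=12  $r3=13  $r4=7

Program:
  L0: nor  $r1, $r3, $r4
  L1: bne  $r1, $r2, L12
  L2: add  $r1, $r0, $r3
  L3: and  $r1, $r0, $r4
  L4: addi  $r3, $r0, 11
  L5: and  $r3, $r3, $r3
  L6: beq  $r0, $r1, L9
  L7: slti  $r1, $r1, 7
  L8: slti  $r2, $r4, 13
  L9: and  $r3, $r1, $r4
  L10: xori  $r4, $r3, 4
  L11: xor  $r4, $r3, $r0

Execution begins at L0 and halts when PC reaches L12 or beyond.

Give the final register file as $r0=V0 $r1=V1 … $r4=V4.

[0] nor  $r1, $r3, $r4  →  {$r0:0, $r1:65520, $r2:12, $r3:13, $r4:7}
[1] bne  $r1, $r2, L12  →  {$r0:0, $r1:65520, $r2:12, $r3:13, $r4:7}  ⟨branch taken⟩
[2] add  $r1, $r0, $r3  →  {$r0:0, $r1:13, $r2:12, $r3:13, $r4:7}

$r0=0 $r1=13 $r2=12 $r3=13 $r4=7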